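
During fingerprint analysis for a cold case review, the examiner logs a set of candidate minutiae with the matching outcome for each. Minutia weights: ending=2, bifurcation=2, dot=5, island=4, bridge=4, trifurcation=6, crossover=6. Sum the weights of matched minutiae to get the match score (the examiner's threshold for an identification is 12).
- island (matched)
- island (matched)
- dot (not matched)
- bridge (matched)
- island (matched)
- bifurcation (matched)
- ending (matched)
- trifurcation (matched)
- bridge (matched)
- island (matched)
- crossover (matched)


Weighted minutiae match score:
  island: matched, +4 (running total 4)
  island: matched, +4 (running total 8)
  dot: not matched, +0
  bridge: matched, +4 (running total 12)
  island: matched, +4 (running total 16)
  bifurcation: matched, +2 (running total 18)
  ending: matched, +2 (running total 20)
  trifurcation: matched, +6 (running total 26)
  bridge: matched, +4 (running total 30)
  island: matched, +4 (running total 34)
  crossover: matched, +6 (running total 40)
Total score = 40
Threshold = 12; verdict = identification

40


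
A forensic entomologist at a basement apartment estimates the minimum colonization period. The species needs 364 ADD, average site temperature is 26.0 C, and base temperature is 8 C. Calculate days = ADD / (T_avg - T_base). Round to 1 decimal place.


Insect development time:
Effective temperature = avg_temp - T_base = 26.0 - 8 = 18.0 C
Days = ADD / effective_temp = 364 / 18.0 = 20.2 days

20.2


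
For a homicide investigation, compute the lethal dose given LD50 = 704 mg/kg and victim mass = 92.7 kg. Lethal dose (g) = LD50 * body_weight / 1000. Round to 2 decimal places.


Lethal dose calculation:
Lethal dose = LD50 * body_weight / 1000
= 704 * 92.7 / 1000
= 65260.8 / 1000
= 65.26 g

65.26


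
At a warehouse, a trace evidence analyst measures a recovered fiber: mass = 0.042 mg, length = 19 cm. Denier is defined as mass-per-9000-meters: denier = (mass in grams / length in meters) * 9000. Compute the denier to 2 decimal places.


Denier calculation:
Mass in grams = 0.042 mg / 1000 = 0.000042 g
Length in meters = 19 cm / 100 = 0.19 m
Linear density = mass / length = 0.000042 / 0.19 = 0.00022105 g/m
Denier = (g/m) * 9000 = 0.00022105 * 9000 = 1.99

1.99


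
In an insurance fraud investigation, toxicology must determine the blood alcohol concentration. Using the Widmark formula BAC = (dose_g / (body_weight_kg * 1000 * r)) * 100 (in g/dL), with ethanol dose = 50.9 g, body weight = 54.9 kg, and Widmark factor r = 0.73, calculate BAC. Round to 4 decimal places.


Applying the Widmark formula:
BAC = (dose_g / (body_wt * 1000 * r)) * 100
Denominator = 54.9 * 1000 * 0.73 = 40077
BAC = (50.9 / 40077) * 100
BAC = 0.1270 g/dL

0.1270


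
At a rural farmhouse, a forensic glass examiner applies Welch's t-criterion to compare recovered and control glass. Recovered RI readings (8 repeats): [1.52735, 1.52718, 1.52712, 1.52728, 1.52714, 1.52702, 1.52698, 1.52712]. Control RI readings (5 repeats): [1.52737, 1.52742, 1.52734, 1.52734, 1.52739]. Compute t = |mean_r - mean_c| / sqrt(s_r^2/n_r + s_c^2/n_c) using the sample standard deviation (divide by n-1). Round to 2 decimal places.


Welch's t-criterion for glass RI comparison:
Recovered mean = sum / n_r = 12.21719 / 8 = 1.5271488
Control mean = sum / n_c = 7.63686 / 5 = 1.527372
Recovered sample variance s_r^2 = 1.50696e-08
Control sample variance s_c^2 = 1.17e-09
Welch SE (unpooled) = sqrt(s_r^2/n_r + s_c^2/n_c) = sqrt(1.88371e-09 + 2.34e-10) = sqrt(2.11771e-09) = 4.60186e-05
|mean_r - mean_c| = 0.00022325
t = 0.00022325 / 4.60186e-05 = 4.85

4.85


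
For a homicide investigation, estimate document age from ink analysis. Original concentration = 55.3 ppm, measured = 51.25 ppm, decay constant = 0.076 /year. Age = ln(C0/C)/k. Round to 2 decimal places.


Document age estimation:
C0/C = 55.3 / 51.25 = 1.079024
ln(C0/C) = 0.076057
t = 0.076057 / 0.076 = 1.00 years

1.00


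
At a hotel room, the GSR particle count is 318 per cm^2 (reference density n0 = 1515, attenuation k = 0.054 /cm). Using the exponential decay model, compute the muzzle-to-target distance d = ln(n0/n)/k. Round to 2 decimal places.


GSR distance calculation:
n0/n = 1515 / 318 = 4.764151
ln(n0/n) = 1.561119
d = 1.561119 / 0.054 = 28.91 cm

28.91


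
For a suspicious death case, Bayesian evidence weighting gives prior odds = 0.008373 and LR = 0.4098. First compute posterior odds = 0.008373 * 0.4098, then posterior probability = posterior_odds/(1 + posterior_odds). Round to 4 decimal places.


Bayesian evidence evaluation:
Posterior odds = prior_odds * LR = 0.008373 * 0.4098 = 0.003431255
Posterior probability = posterior_odds / (1 + posterior_odds)
= 0.003431255 / (1 + 0.003431255)
= 0.003431255 / 1.003431255
= 0.0034

0.0034


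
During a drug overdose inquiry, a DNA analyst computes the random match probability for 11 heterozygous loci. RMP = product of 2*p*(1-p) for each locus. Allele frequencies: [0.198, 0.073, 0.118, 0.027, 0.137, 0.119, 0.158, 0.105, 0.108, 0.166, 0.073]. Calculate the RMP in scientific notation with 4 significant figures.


Computing RMP for 11 loci:
Locus 1: 2 * 0.198 * 0.802 = 0.317592
Locus 2: 2 * 0.073 * 0.927 = 0.135342
Locus 3: 2 * 0.118 * 0.882 = 0.208152
Locus 4: 2 * 0.027 * 0.973 = 0.052542
Locus 5: 2 * 0.137 * 0.863 = 0.236462
Locus 6: 2 * 0.119 * 0.881 = 0.209678
Locus 7: 2 * 0.158 * 0.842 = 0.266072
Locus 8: 2 * 0.105 * 0.895 = 0.18795
Locus 9: 2 * 0.108 * 0.892 = 0.192672
Locus 10: 2 * 0.166 * 0.834 = 0.276888
Locus 11: 2 * 0.073 * 0.927 = 0.135342
RMP = 8.416e-09

8.416e-09


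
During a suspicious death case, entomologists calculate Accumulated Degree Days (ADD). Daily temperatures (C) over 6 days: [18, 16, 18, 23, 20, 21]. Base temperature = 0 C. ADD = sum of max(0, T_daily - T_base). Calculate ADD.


Computing ADD day by day:
Day 1: max(0, 18 - 0) = 18
Day 2: max(0, 16 - 0) = 16
Day 3: max(0, 18 - 0) = 18
Day 4: max(0, 23 - 0) = 23
Day 5: max(0, 20 - 0) = 20
Day 6: max(0, 21 - 0) = 21
Total ADD = 116

116


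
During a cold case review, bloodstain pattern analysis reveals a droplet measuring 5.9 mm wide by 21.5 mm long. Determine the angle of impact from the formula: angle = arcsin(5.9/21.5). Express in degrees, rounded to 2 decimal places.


Blood spatter impact angle calculation:
width / length = 5.9 / 21.5 = 0.274419
angle = arcsin(0.274419)
angle = 15.93 degrees

15.93


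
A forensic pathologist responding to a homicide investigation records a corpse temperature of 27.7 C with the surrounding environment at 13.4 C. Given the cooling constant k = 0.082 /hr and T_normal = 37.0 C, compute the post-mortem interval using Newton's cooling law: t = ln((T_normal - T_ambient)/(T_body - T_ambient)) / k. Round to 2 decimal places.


Using Newton's law of cooling:
t = ln((T_normal - T_ambient) / (T_body - T_ambient)) / k
T_normal - T_ambient = 23.6
T_body - T_ambient = 14.3
Ratio = 1.65035
ln(ratio) = 0.500987
t = 0.500987 / 0.082 = 6.11 hours

6.11


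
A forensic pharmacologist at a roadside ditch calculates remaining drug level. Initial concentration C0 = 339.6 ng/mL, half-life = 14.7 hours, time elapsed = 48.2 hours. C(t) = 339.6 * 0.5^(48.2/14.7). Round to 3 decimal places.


Drug concentration decay:
Number of half-lives = t / t_half = 48.2 / 14.7 = 3.278912
Decay factor = 0.5^3.278912 = 0.10302654
C(t) = 339.6 * 0.10302654 = 34.988 ng/mL

34.988


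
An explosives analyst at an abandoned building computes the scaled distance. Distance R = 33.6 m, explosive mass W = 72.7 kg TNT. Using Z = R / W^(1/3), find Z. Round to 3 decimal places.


Scaled distance calculation:
W^(1/3) = 72.7^(1/3) = 4.173606
Z = R / W^(1/3) = 33.6 / 4.173606
Z = 8.051 m/kg^(1/3)

8.051


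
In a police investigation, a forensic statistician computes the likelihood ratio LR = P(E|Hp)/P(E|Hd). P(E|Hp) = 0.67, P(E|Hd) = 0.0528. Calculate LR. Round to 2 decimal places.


Likelihood ratio calculation:
LR = P(E|Hp) / P(E|Hd)
LR = 0.67 / 0.0528
LR = 12.69

12.69


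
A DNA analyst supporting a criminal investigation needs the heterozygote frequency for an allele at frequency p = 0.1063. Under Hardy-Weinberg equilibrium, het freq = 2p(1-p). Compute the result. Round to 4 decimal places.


Hardy-Weinberg heterozygote frequency:
q = 1 - p = 1 - 0.1063 = 0.8937
2pq = 2 * 0.1063 * 0.8937 = 0.1900

0.1900


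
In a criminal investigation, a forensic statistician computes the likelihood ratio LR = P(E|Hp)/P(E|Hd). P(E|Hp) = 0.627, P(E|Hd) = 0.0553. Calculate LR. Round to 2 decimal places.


Likelihood ratio calculation:
LR = P(E|Hp) / P(E|Hd)
LR = 0.627 / 0.0553
LR = 11.34

11.34


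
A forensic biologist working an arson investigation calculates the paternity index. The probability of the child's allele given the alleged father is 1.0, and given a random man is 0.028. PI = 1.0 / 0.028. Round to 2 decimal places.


Paternity Index calculation:
PI = P(allele|father) / P(allele|random)
PI = 1.0 / 0.028
PI = 35.71

35.71


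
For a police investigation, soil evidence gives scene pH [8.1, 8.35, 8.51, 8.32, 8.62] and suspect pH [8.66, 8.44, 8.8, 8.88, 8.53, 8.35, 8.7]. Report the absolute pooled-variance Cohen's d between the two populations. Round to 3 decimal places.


Pooled-variance Cohen's d for soil pH comparison:
Scene mean = 41.9 / 5 = 8.38
Suspect mean = 60.36 / 7 = 8.622857
Scene sample variance s_s^2 = 0.03935
Suspect sample variance s_c^2 = 0.03689
Pooled variance = ((n_s-1)*s_s^2 + (n_c-1)*s_c^2) / (n_s + n_c - 2) = 0.037874
Pooled SD = sqrt(0.037874) = 0.194612
Mean difference = -0.242857
|d| = |-0.242857| / 0.194612 = 1.248

1.248


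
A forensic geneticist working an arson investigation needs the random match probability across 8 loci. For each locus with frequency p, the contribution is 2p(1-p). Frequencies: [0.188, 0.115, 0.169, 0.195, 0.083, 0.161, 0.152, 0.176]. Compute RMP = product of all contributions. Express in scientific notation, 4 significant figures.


Computing RMP for 8 loci:
Locus 1: 2 * 0.188 * 0.812 = 0.305312
Locus 2: 2 * 0.115 * 0.885 = 0.20355
Locus 3: 2 * 0.169 * 0.831 = 0.280878
Locus 4: 2 * 0.195 * 0.805 = 0.31395
Locus 5: 2 * 0.083 * 0.917 = 0.152222
Locus 6: 2 * 0.161 * 0.839 = 0.270158
Locus 7: 2 * 0.152 * 0.848 = 0.257792
Locus 8: 2 * 0.176 * 0.824 = 0.290048
RMP = 1.685e-05

1.685e-05


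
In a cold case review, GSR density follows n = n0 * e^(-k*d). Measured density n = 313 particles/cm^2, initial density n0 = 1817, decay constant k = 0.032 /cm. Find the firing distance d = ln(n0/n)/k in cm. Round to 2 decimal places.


GSR distance calculation:
n0/n = 1817 / 313 = 5.805112
ln(n0/n) = 1.758739
d = 1.758739 / 0.032 = 54.96 cm

54.96


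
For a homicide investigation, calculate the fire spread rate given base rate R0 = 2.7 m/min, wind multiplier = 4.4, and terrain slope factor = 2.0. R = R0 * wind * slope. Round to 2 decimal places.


Fire spread rate calculation:
R = R0 * wind_factor * slope_factor
= 2.7 * 4.4 * 2.0
= 11.88 * 2.0
= 23.76 m/min

23.76


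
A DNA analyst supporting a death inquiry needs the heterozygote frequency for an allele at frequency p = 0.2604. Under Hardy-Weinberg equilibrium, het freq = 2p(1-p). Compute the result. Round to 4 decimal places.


Hardy-Weinberg heterozygote frequency:
q = 1 - p = 1 - 0.2604 = 0.7396
2pq = 2 * 0.2604 * 0.7396 = 0.3852

0.3852


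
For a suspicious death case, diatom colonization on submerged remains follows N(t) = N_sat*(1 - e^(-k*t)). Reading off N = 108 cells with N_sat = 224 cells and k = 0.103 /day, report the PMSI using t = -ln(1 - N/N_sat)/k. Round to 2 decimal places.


PMSI from diatom colonization curve:
N / N_sat = 108 / 224 = 0.482143
1 - N/N_sat = 0.517857
ln(1 - N/N_sat) = -0.658056
t = -ln(1 - N/N_sat) / k = -(-0.658056) / 0.103 = 6.39 days

6.39


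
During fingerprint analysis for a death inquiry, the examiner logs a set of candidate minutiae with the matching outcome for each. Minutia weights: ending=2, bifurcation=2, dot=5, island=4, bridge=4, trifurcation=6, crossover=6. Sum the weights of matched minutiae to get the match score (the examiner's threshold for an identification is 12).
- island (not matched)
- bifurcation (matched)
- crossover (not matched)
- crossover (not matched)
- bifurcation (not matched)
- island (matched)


Weighted minutiae match score:
  island: not matched, +0
  bifurcation: matched, +2 (running total 2)
  crossover: not matched, +0
  crossover: not matched, +0
  bifurcation: not matched, +0
  island: matched, +4 (running total 6)
Total score = 6
Threshold = 12; verdict = inconclusive

6


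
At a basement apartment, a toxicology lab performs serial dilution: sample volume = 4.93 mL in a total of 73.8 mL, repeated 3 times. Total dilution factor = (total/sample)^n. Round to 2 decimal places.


Dilution factor calculation:
Single dilution = V_total / V_sample = 73.8 / 4.93 ≈ 14.969574
Number of dilutions = 3
Total DF = (73.8 / 4.93)^3 (full precision, rounded at the end) = 3354.50

3354.50


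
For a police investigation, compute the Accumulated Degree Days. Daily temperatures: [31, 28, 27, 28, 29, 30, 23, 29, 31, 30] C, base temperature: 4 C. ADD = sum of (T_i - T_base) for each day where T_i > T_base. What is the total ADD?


Computing ADD day by day:
Day 1: max(0, 31 - 4) = 27
Day 2: max(0, 28 - 4) = 24
Day 3: max(0, 27 - 4) = 23
Day 4: max(0, 28 - 4) = 24
Day 5: max(0, 29 - 4) = 25
Day 6: max(0, 30 - 4) = 26
Day 7: max(0, 23 - 4) = 19
Day 8: max(0, 29 - 4) = 25
Day 9: max(0, 31 - 4) = 27
Day 10: max(0, 30 - 4) = 26
Total ADD = 246

246


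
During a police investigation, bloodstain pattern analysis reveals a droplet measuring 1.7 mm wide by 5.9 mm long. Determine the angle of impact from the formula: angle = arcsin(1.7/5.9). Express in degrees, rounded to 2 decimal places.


Blood spatter impact angle calculation:
width / length = 1.7 / 5.9 = 0.288136
angle = arcsin(0.288136)
angle = 16.75 degrees

16.75


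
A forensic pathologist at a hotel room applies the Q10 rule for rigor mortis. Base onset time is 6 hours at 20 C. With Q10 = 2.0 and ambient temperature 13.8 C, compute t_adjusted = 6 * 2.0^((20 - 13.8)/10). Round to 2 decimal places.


Rigor mortis time adjustment:
Exponent = (T_ref - T_actual) / 10 = (20 - 13.8) / 10 = 0.62
Q10 factor = 2.0^0.62 = 1.53688
t_adjusted = 6 * 1.53688 = 9.22 hours

9.22


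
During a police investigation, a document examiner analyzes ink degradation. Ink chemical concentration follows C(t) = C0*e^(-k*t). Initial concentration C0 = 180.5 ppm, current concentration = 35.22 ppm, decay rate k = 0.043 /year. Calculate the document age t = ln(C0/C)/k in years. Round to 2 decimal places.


Document age estimation:
C0/C = 180.5 / 35.22 = 5.124929
ln(C0/C) = 1.634117
t = 1.634117 / 0.043 = 38.00 years

38.00


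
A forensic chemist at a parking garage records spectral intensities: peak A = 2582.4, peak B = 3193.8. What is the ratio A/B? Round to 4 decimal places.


Spectral peak ratio:
Peak A = 2582.4 counts
Peak B = 3193.8 counts
Ratio = 2582.4 / 3193.8 = 0.8086

0.8086


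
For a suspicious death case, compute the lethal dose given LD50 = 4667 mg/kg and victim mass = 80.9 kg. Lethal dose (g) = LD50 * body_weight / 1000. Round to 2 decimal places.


Lethal dose calculation:
Lethal dose = LD50 * body_weight / 1000
= 4667 * 80.9 / 1000
= 377560.3 / 1000
= 377.56 g

377.56


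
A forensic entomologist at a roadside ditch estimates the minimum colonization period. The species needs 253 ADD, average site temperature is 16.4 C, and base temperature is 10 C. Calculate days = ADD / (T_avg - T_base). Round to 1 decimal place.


Insect development time:
Effective temperature = avg_temp - T_base = 16.4 - 10 = 6.4 C
Days = ADD / effective_temp = 253 / 6.4 = 39.5 days

39.5


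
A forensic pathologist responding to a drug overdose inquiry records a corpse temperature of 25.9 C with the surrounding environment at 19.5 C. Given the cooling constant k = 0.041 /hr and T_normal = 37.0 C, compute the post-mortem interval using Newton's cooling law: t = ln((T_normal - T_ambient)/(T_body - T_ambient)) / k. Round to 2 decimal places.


Using Newton's law of cooling:
t = ln((T_normal - T_ambient) / (T_body - T_ambient)) / k
T_normal - T_ambient = 17.5
T_body - T_ambient = 6.4
Ratio = 2.734375
ln(ratio) = 1.005903
t = 1.005903 / 0.041 = 24.53 hours

24.53


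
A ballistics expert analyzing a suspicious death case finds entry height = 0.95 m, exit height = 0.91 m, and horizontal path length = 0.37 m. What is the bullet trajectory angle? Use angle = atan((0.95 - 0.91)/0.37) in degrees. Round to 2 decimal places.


Bullet trajectory angle:
Height difference = 0.95 - 0.91 = 0.04 m
angle = atan(0.04 / 0.37)
angle = atan(0.108108)
angle = 6.17 degrees

6.17


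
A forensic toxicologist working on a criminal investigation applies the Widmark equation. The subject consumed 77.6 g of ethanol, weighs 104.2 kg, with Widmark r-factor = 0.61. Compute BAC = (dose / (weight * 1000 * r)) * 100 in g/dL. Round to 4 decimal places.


Applying the Widmark formula:
BAC = (dose_g / (body_wt * 1000 * r)) * 100
Denominator = 104.2 * 1000 * 0.61 = 63562
BAC = (77.6 / 63562) * 100
BAC = 0.1221 g/dL

0.1221


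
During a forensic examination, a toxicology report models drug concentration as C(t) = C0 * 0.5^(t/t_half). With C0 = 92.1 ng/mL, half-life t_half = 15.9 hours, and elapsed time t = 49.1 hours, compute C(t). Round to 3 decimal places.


Drug concentration decay:
Number of half-lives = t / t_half = 49.1 / 15.9 = 3.08805
Decay factor = 0.5^3.08805 = 0.11759919
C(t) = 92.1 * 0.11759919 = 10.831 ng/mL

10.831


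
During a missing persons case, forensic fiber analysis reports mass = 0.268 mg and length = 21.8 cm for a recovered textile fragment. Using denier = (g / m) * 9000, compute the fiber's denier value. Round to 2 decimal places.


Denier calculation:
Mass in grams = 0.268 mg / 1000 = 0.000268 g
Length in meters = 21.8 cm / 100 = 0.218 m
Linear density = mass / length = 0.000268 / 0.218 = 0.00122936 g/m
Denier = (g/m) * 9000 = 0.00122936 * 9000 = 11.06

11.06


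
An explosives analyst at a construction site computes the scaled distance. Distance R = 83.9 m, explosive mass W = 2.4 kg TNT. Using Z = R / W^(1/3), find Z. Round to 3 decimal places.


Scaled distance calculation:
W^(1/3) = 2.4^(1/3) = 1.338866
Z = R / W^(1/3) = 83.9 / 1.338866
Z = 62.665 m/kg^(1/3)

62.665


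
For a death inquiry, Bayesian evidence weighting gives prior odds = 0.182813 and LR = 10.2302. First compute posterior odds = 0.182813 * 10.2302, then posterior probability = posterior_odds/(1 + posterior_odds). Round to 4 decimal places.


Bayesian evidence evaluation:
Posterior odds = prior_odds * LR = 0.182813 * 10.2302 = 1.870214
Posterior probability = posterior_odds / (1 + posterior_odds)
= 1.870214 / (1 + 1.870214)
= 1.870214 / 2.870214
= 0.6516

0.6516


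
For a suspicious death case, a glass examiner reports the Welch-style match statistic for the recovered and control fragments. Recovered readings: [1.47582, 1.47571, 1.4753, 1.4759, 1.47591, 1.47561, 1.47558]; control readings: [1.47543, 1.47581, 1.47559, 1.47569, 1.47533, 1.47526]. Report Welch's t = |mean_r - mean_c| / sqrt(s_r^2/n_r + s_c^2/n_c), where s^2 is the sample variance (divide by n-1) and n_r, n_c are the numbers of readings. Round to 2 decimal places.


Welch's t-criterion for glass RI comparison:
Recovered mean = sum / n_r = 10.32983 / 7 = 1.47569
Control mean = sum / n_c = 8.85311 / 6 = 1.4755183
Recovered sample variance s_r^2 = 4.67333e-08
Control sample variance s_c^2 = 4.59367e-08
Welch SE (unpooled) = sqrt(s_r^2/n_r + s_c^2/n_c) = sqrt(6.67619e-09 + 7.65611e-09) = sqrt(1.43323e-08) = 0.000119718
|mean_r - mean_c| = 0.000171667
t = 0.000171667 / 0.000119718 = 1.43

1.43


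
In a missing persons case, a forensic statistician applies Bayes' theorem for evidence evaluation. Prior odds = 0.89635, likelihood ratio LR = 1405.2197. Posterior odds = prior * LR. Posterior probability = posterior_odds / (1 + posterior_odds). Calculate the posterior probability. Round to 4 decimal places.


Bayesian evidence evaluation:
Posterior odds = prior_odds * LR = 0.89635 * 1405.2197 = 1259.569
Posterior probability = posterior_odds / (1 + posterior_odds)
= 1259.569 / (1 + 1259.569)
= 1259.569 / 1260.569
= 0.9992

0.9992


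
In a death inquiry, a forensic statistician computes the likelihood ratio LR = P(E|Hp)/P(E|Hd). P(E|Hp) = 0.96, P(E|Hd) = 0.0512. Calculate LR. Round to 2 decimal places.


Likelihood ratio calculation:
LR = P(E|Hp) / P(E|Hd)
LR = 0.96 / 0.0512
LR = 18.75

18.75


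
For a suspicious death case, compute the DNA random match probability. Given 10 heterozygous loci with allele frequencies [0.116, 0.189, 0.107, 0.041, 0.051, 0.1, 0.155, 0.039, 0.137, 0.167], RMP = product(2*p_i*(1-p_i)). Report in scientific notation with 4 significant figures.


Computing RMP for 10 loci:
Locus 1: 2 * 0.116 * 0.884 = 0.205088
Locus 2: 2 * 0.189 * 0.811 = 0.306558
Locus 3: 2 * 0.107 * 0.893 = 0.191102
Locus 4: 2 * 0.041 * 0.959 = 0.078638
Locus 5: 2 * 0.051 * 0.949 = 0.096798
Locus 6: 2 * 0.1 * 0.9 = 0.18
Locus 7: 2 * 0.155 * 0.845 = 0.26195
Locus 8: 2 * 0.039 * 0.961 = 0.074958
Locus 9: 2 * 0.137 * 0.863 = 0.236462
Locus 10: 2 * 0.167 * 0.833 = 0.278222
RMP = 2.127e-08

2.127e-08


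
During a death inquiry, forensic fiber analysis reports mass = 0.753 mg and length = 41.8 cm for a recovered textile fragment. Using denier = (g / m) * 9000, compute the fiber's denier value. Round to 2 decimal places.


Denier calculation:
Mass in grams = 0.753 mg / 1000 = 0.000753 g
Length in meters = 41.8 cm / 100 = 0.418 m
Linear density = mass / length = 0.000753 / 0.418 = 0.00180144 g/m
Denier = (g/m) * 9000 = 0.00180144 * 9000 = 16.21

16.21


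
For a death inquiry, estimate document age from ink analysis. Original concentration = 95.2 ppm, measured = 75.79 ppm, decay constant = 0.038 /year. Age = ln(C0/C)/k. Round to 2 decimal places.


Document age estimation:
C0/C = 95.2 / 75.79 = 1.256102
ln(C0/C) = 0.228013
t = 0.228013 / 0.038 = 6.00 years

6.00


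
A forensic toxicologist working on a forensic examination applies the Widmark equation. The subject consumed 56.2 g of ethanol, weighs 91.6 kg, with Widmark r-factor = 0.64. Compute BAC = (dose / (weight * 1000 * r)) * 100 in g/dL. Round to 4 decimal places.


Applying the Widmark formula:
BAC = (dose_g / (body_wt * 1000 * r)) * 100
Denominator = 91.6 * 1000 * 0.64 = 58624
BAC = (56.2 / 58624) * 100
BAC = 0.0959 g/dL

0.0959


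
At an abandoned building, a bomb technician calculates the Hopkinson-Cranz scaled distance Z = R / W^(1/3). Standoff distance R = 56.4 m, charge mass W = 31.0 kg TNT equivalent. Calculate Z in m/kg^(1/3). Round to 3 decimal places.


Scaled distance calculation:
W^(1/3) = 31.0^(1/3) = 3.141381
Z = R / W^(1/3) = 56.4 / 3.141381
Z = 17.954 m/kg^(1/3)

17.954


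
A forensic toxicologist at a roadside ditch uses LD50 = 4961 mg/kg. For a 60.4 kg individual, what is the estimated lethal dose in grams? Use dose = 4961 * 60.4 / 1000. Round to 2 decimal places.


Lethal dose calculation:
Lethal dose = LD50 * body_weight / 1000
= 4961 * 60.4 / 1000
= 299644.4 / 1000
= 299.64 g

299.64


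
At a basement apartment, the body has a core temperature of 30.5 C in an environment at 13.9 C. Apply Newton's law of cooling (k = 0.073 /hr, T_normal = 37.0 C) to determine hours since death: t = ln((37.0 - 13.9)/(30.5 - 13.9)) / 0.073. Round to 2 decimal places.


Using Newton's law of cooling:
t = ln((T_normal - T_ambient) / (T_body - T_ambient)) / k
T_normal - T_ambient = 23.1
T_body - T_ambient = 16.6
Ratio = 1.391566
ln(ratio) = 0.33043
t = 0.33043 / 0.073 = 4.53 hours

4.53


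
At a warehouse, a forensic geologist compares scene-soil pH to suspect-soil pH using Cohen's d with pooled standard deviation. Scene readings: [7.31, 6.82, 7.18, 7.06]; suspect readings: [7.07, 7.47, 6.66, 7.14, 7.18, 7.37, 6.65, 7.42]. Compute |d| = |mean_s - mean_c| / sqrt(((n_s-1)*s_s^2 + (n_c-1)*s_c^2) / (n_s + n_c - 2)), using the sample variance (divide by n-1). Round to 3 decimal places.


Pooled-variance Cohen's d for soil pH comparison:
Scene mean = 28.37 / 4 = 7.0925
Suspect mean = 56.96 / 8 = 7.12
Scene sample variance s_s^2 = 0.043425
Suspect sample variance s_c^2 = 0.102
Pooled variance = ((n_s-1)*s_s^2 + (n_c-1)*s_c^2) / (n_s + n_c - 2) = 0.084427
Pooled SD = sqrt(0.084427) = 0.290563
Mean difference = -0.0275
|d| = |-0.0275| / 0.290563 = 0.095

0.095


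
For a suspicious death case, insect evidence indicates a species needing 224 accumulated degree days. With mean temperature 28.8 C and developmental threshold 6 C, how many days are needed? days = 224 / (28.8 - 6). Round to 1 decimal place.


Insect development time:
Effective temperature = avg_temp - T_base = 28.8 - 6 = 22.8 C
Days = ADD / effective_temp = 224 / 22.8 = 9.8 days

9.8


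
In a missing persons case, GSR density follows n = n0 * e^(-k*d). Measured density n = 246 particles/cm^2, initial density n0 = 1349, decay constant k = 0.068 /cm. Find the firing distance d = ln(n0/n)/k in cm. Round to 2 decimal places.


GSR distance calculation:
n0/n = 1349 / 246 = 5.48374
ln(n0/n) = 1.701787
d = 1.701787 / 0.068 = 25.03 cm

25.03


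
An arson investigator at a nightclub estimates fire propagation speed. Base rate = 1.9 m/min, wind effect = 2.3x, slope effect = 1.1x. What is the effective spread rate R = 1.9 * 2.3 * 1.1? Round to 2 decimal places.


Fire spread rate calculation:
R = R0 * wind_factor * slope_factor
= 1.9 * 2.3 * 1.1
= 4.37 * 1.1
= 4.81 m/min

4.81


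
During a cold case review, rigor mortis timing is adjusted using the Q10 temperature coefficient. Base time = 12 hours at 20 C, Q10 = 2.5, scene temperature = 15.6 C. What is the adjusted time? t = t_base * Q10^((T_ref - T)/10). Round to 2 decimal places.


Rigor mortis time adjustment:
Exponent = (T_ref - T_actual) / 10 = (20 - 15.6) / 10 = 0.44
Q10 factor = 2.5^0.44 = 1.49656
t_adjusted = 12 * 1.49656 = 17.96 hours

17.96


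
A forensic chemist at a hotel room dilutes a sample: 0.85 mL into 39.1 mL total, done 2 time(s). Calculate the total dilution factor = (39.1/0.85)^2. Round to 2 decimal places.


Dilution factor calculation:
Single dilution = V_total / V_sample = 39.1 / 0.85 ≈ 46
Number of dilutions = 2
Total DF = (39.1 / 0.85)^2 (full precision, rounded at the end) = 2116.00

2116.00


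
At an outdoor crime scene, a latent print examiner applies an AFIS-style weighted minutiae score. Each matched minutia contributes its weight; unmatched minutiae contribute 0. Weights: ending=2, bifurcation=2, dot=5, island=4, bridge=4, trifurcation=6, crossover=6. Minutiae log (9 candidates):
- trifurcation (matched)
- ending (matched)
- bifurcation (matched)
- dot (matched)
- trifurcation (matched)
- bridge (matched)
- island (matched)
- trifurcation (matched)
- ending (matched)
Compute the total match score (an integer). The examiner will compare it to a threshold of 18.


Weighted minutiae match score:
  trifurcation: matched, +6 (running total 6)
  ending: matched, +2 (running total 8)
  bifurcation: matched, +2 (running total 10)
  dot: matched, +5 (running total 15)
  trifurcation: matched, +6 (running total 21)
  bridge: matched, +4 (running total 25)
  island: matched, +4 (running total 29)
  trifurcation: matched, +6 (running total 35)
  ending: matched, +2 (running total 37)
Total score = 37
Threshold = 18; verdict = identification

37


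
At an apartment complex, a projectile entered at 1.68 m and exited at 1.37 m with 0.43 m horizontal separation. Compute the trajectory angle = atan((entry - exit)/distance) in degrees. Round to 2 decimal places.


Bullet trajectory angle:
Height difference = 1.68 - 1.37 = 0.31 m
angle = atan(0.31 / 0.43)
angle = atan(0.72093)
angle = 35.79 degrees

35.79


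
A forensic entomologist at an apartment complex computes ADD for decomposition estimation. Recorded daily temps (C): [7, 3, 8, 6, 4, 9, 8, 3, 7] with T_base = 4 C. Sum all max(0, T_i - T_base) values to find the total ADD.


Computing ADD day by day:
Day 1: max(0, 7 - 4) = 3
Day 2: max(0, 3 - 4) = 0
Day 3: max(0, 8 - 4) = 4
Day 4: max(0, 6 - 4) = 2
Day 5: max(0, 4 - 4) = 0
Day 6: max(0, 9 - 4) = 5
Day 7: max(0, 8 - 4) = 4
Day 8: max(0, 3 - 4) = 0
Day 9: max(0, 7 - 4) = 3
Total ADD = 21

21


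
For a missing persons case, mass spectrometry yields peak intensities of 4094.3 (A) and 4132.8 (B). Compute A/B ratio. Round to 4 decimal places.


Spectral peak ratio:
Peak A = 4094.3 counts
Peak B = 4132.8 counts
Ratio = 4094.3 / 4132.8 = 0.9907

0.9907


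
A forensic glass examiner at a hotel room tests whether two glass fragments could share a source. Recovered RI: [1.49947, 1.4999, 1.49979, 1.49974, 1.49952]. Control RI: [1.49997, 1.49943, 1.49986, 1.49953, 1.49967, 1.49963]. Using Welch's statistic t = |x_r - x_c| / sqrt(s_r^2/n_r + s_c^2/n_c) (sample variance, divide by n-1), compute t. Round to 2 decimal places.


Welch's t-criterion for glass RI comparison:
Recovered mean = sum / n_r = 7.49842 / 5 = 1.499684
Control mean = sum / n_c = 8.99809 / 6 = 1.4996817
Recovered sample variance s_r^2 = 3.343e-08
Control sample variance s_c^2 = 4.08167e-08
Welch SE (unpooled) = sqrt(s_r^2/n_r + s_c^2/n_c) = sqrt(6.686e-09 + 6.80278e-09) = sqrt(1.34888e-08) = 0.000116141
|mean_r - mean_c| = 2.33333e-06
t = 2.33333e-06 / 0.000116141 = 0.02

0.02


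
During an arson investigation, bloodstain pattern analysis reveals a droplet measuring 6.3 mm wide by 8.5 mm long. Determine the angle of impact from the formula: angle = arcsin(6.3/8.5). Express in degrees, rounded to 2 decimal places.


Blood spatter impact angle calculation:
width / length = 6.3 / 8.5 = 0.741176
angle = arcsin(0.741176)
angle = 47.83 degrees

47.83


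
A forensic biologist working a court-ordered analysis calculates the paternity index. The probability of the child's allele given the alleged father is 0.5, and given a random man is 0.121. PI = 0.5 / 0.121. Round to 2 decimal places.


Paternity Index calculation:
PI = P(allele|father) / P(allele|random)
PI = 0.5 / 0.121
PI = 4.13

4.13


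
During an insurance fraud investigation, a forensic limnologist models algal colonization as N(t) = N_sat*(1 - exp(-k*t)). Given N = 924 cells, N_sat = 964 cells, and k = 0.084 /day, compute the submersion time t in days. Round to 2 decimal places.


PMSI from diatom colonization curve:
N / N_sat = 924 / 964 = 0.958506
1 - N/N_sat = 0.041494
ln(1 - N/N_sat) = -3.182206
t = -ln(1 - N/N_sat) / k = -(-3.182206) / 0.084 = 37.88 days

37.88


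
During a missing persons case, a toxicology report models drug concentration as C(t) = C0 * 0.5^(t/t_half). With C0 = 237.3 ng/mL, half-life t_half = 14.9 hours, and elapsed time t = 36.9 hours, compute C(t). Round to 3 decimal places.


Drug concentration decay:
Number of half-lives = t / t_half = 36.9 / 14.9 = 2.47651
Decay factor = 0.5^2.47651 = 0.17967854
C(t) = 237.3 * 0.17967854 = 42.638 ng/mL

42.638


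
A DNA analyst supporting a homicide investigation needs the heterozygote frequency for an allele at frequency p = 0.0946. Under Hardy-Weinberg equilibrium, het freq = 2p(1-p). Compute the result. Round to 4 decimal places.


Hardy-Weinberg heterozygote frequency:
q = 1 - p = 1 - 0.0946 = 0.9054
2pq = 2 * 0.0946 * 0.9054 = 0.1713

0.1713


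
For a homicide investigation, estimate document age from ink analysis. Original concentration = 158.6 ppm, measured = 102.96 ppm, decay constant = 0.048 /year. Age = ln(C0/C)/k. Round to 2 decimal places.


Document age estimation:
C0/C = 158.6 / 102.96 = 1.540404
ln(C0/C) = 0.432045
t = 0.432045 / 0.048 = 9.00 years

9.00


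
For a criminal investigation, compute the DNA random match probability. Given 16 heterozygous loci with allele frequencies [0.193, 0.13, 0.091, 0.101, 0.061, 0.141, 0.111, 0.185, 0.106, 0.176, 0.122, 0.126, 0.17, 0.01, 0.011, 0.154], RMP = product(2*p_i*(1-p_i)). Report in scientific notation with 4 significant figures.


Computing RMP for 16 loci:
Locus 1: 2 * 0.193 * 0.807 = 0.311502
Locus 2: 2 * 0.13 * 0.87 = 0.2262
Locus 3: 2 * 0.091 * 0.909 = 0.165438
Locus 4: 2 * 0.101 * 0.899 = 0.181598
Locus 5: 2 * 0.061 * 0.939 = 0.114558
Locus 6: 2 * 0.141 * 0.859 = 0.242238
Locus 7: 2 * 0.111 * 0.889 = 0.197358
Locus 8: 2 * 0.185 * 0.815 = 0.30155
Locus 9: 2 * 0.106 * 0.894 = 0.189528
Locus 10: 2 * 0.176 * 0.824 = 0.290048
Locus 11: 2 * 0.122 * 0.878 = 0.214232
Locus 12: 2 * 0.126 * 0.874 = 0.220248
Locus 13: 2 * 0.17 * 0.83 = 0.2822
Locus 14: 2 * 0.01 * 0.99 = 0.0198
Locus 15: 2 * 0.011 * 0.989 = 0.021758
Locus 16: 2 * 0.154 * 0.846 = 0.260568
RMP = 2.873e-13

2.873e-13


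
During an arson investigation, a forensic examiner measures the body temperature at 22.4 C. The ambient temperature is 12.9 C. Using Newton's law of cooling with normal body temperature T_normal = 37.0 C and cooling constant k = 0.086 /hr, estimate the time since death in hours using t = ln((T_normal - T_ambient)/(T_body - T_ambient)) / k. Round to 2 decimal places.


Using Newton's law of cooling:
t = ln((T_normal - T_ambient) / (T_body - T_ambient)) / k
T_normal - T_ambient = 24.1
T_body - T_ambient = 9.5
Ratio = 2.536842
ln(ratio) = 0.93092
t = 0.93092 / 0.086 = 10.82 hours

10.82


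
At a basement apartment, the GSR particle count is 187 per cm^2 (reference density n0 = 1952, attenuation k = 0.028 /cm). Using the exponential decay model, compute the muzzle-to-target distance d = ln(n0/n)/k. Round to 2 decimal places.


GSR distance calculation:
n0/n = 1952 / 187 = 10.438503
ln(n0/n) = 2.345501
d = 2.345501 / 0.028 = 83.77 cm

83.77


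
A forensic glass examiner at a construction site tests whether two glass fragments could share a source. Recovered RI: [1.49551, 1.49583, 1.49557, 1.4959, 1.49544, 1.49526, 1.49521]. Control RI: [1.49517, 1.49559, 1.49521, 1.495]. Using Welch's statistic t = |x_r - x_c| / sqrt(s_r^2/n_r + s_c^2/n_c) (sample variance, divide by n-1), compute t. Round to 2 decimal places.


Welch's t-criterion for glass RI comparison:
Recovered mean = sum / n_r = 10.46872 / 7 = 1.4955314
Control mean = sum / n_c = 5.98097 / 4 = 1.4952425
Recovered sample variance s_r^2 = 6.87143e-08
Control sample variance s_c^2 = 6.19583e-08
Welch SE (unpooled) = sqrt(s_r^2/n_r + s_c^2/n_c) = sqrt(9.81633e-09 + 1.54896e-08) = sqrt(2.53059e-08) = 0.000159078
|mean_r - mean_c| = 0.000288929
t = 0.000288929 / 0.000159078 = 1.82

1.82


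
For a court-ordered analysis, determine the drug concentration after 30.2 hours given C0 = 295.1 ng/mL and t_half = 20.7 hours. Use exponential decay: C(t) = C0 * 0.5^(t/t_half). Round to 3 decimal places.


Drug concentration decay:
Number of half-lives = t / t_half = 30.2 / 20.7 = 1.458937
Decay factor = 0.5^1.458937 = 0.36376106
C(t) = 295.1 * 0.36376106 = 107.346 ng/mL

107.346


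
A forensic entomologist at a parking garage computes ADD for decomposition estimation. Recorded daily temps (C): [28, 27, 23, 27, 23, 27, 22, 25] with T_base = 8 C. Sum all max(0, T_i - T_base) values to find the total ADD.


Computing ADD day by day:
Day 1: max(0, 28 - 8) = 20
Day 2: max(0, 27 - 8) = 19
Day 3: max(0, 23 - 8) = 15
Day 4: max(0, 27 - 8) = 19
Day 5: max(0, 23 - 8) = 15
Day 6: max(0, 27 - 8) = 19
Day 7: max(0, 22 - 8) = 14
Day 8: max(0, 25 - 8) = 17
Total ADD = 138

138


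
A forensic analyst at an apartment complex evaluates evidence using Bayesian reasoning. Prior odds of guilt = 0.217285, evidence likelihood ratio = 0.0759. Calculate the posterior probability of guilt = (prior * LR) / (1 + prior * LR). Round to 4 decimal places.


Bayesian evidence evaluation:
Posterior odds = prior_odds * LR = 0.217285 * 0.0759 = 0.01649193
Posterior probability = posterior_odds / (1 + posterior_odds)
= 0.01649193 / (1 + 0.01649193)
= 0.01649193 / 1.01649193
= 0.0162

0.0162


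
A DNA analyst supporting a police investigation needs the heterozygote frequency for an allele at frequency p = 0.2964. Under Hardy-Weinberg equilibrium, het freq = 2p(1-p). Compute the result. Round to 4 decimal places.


Hardy-Weinberg heterozygote frequency:
q = 1 - p = 1 - 0.2964 = 0.7036
2pq = 2 * 0.2964 * 0.7036 = 0.4171

0.4171


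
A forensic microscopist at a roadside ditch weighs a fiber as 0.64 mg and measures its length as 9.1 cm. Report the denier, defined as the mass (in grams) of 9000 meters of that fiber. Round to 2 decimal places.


Denier calculation:
Mass in grams = 0.64 mg / 1000 = 0.00064 g
Length in meters = 9.1 cm / 100 = 0.091 m
Linear density = mass / length = 0.00064 / 0.091 = 0.00703297 g/m
Denier = (g/m) * 9000 = 0.00703297 * 9000 = 63.30

63.30


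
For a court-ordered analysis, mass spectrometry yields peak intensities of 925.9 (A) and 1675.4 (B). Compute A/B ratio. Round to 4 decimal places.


Spectral peak ratio:
Peak A = 925.9 counts
Peak B = 1675.4 counts
Ratio = 925.9 / 1675.4 = 0.5526

0.5526


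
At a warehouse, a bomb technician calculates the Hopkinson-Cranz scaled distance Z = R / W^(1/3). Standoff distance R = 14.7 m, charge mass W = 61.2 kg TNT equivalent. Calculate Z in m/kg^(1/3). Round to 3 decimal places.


Scaled distance calculation:
W^(1/3) = 61.2^(1/3) = 3.940795
Z = R / W^(1/3) = 14.7 / 3.940795
Z = 3.730 m/kg^(1/3)

3.730


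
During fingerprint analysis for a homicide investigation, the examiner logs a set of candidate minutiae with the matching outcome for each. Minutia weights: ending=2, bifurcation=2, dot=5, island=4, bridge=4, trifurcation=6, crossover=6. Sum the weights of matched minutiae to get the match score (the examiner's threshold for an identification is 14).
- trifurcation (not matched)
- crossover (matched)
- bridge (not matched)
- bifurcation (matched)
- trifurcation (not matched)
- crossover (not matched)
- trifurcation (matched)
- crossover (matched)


Weighted minutiae match score:
  trifurcation: not matched, +0
  crossover: matched, +6 (running total 6)
  bridge: not matched, +0
  bifurcation: matched, +2 (running total 8)
  trifurcation: not matched, +0
  crossover: not matched, +0
  trifurcation: matched, +6 (running total 14)
  crossover: matched, +6 (running total 20)
Total score = 20
Threshold = 14; verdict = identification

20


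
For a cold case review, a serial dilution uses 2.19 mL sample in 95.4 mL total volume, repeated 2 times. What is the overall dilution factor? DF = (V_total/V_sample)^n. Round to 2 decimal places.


Dilution factor calculation:
Single dilution = V_total / V_sample = 95.4 / 2.19 ≈ 43.561644
Number of dilutions = 2
Total DF = (95.4 / 2.19)^2 (full precision, rounded at the end) = 1897.62

1897.62


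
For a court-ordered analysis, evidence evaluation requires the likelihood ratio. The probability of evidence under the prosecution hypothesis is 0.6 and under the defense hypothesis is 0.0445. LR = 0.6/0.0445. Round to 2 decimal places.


Likelihood ratio calculation:
LR = P(E|Hp) / P(E|Hd)
LR = 0.6 / 0.0445
LR = 13.48

13.48


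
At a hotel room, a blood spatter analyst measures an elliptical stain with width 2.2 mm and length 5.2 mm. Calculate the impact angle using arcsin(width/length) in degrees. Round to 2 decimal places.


Blood spatter impact angle calculation:
width / length = 2.2 / 5.2 = 0.423077
angle = arcsin(0.423077)
angle = 25.03 degrees

25.03


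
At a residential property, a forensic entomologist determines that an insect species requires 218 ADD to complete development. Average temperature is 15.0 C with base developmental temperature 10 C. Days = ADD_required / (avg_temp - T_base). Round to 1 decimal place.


Insect development time:
Effective temperature = avg_temp - T_base = 15.0 - 10 = 5.0 C
Days = ADD / effective_temp = 218 / 5.0 = 43.6 days

43.6


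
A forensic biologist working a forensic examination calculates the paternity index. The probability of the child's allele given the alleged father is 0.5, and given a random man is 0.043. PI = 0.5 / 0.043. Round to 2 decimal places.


Paternity Index calculation:
PI = P(allele|father) / P(allele|random)
PI = 0.5 / 0.043
PI = 11.63

11.63
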